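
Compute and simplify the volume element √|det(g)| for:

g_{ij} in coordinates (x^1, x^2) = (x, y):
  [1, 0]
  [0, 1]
det(g) = 1
√|det(g)| = 1
Volume element: dV = 1 dx dy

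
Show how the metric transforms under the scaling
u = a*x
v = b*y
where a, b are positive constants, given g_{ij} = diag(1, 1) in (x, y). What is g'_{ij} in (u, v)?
Invert the transformation: x = u/a, y = v/b
g'_{ij} = (∂x^k/∂x'^i)(∂x^l/∂x'^j) g_{kl}; with g_{kl} = δ_{kl} this is Σ_k (∂x^k/∂x'^i)(∂x^k/∂x'^j).
Jacobian: ∂x/∂u = 1/a, ∂x/∂v = 0, ∂y/∂u = 0, ∂y/∂v = 1/b
g'_{uu} = (1/a)(1/a) + (0)(0) = 1/a^2
g'_{uv} = (1/a)(0) + (0)(1/b) = 0
g'_{vv} = (0)(0) + (1/b)(1/b) = 1/b^2
g'_{ij} = diag(1/a^2, 1/b^2)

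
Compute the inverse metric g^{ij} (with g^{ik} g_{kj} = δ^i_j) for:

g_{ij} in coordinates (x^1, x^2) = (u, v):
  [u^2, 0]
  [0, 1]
The metric is diagonal, so g^{ij} is diagonal with entries 1/g_{ii}: diag(1/(u^2), 1).
g^{ij}:
  [1/u^2, 0]
  [0, 1]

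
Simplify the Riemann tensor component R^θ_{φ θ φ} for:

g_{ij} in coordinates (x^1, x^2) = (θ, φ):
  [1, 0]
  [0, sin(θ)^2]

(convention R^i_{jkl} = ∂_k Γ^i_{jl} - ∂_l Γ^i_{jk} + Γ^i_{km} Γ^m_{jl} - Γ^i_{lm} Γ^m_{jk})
Non-zero Christoffel symbols (Γ^k_{ij} = Γ^k_{ji}):
Γ^θ_{φ φ} = -sin(2*θ)/2
Γ^φ_{θ φ} = 1/tan(θ)
R^θ_{φ θ φ} = ∂_θ Γ^θ_{φ φ} - ∂_φ Γ^θ_{φ θ} + Γ^θ_{θ m} Γ^m_{φ φ} - Γ^θ_{φ m} Γ^m_{φ θ}
  = (-cos(2*θ)) - (0) + (0) - (-cos(θ)^2) = sin(θ)^2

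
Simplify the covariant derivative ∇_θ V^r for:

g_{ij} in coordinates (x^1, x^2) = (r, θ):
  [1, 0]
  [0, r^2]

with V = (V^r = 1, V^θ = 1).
Non-zero Christoffel symbols:
Γ^r_{θ θ} = -r
Γ^θ_{r θ} = 1/r
∇_θ V^r = ∂_θ V^r + Γ^r_{θ j} V^j
  = (0) + (0)(1) + (-r)(1)
  = -r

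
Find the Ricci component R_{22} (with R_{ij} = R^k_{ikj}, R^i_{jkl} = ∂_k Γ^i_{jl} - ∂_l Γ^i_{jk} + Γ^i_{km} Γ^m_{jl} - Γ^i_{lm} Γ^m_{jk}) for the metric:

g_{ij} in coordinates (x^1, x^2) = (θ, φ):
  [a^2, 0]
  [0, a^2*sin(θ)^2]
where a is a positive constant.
Non-zero Christoffel symbols (Γ^k_{ij} = Γ^k_{ji}):
Γ^θ_{φ φ} = -sin(2*θ)/2
Γ^φ_{θ φ} = 1/tan(θ)
R^θ_{φ θ φ} = ∂_θ Γ^θ_{φ φ} - ∂_φ Γ^θ_{φ θ} + Γ^θ_{θ m} Γ^m_{φ φ} - Γ^θ_{φ m} Γ^m_{φ θ}
  = (-cos(2*θ)) - (0) + (0) - (-cos(θ)^2) = sin(θ)^2
R^φ_{φ φ φ} = 0 (a repeated index in an antisymmetric pair)
R_{φφ} = R^θ_{φ θ φ} + R^φ_{φ φ φ} = (sin(θ)^2) + (0) = sin(θ)^2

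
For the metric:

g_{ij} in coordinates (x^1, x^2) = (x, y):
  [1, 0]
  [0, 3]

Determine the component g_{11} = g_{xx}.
With x^1 = x, x^2 = y, g_{11} = g_{xx} is the row-1, column-1 entry of the matrix.
g_{11} = 1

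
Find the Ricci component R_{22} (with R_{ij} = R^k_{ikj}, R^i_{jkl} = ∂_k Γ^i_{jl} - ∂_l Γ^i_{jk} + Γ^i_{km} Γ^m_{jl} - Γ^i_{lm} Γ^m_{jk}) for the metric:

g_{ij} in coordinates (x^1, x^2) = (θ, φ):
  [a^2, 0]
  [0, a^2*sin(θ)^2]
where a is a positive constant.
Non-zero Christoffel symbols (Γ^k_{ij} = Γ^k_{ji}):
Γ^θ_{φ φ} = -sin(2*θ)/2
Γ^φ_{θ φ} = 1/tan(θ)
R^θ_{φ θ φ} = ∂_θ Γ^θ_{φ φ} - ∂_φ Γ^θ_{φ θ} + Γ^θ_{θ m} Γ^m_{φ φ} - Γ^θ_{φ m} Γ^m_{φ θ}
  = (-cos(2*θ)) - (0) + (0) - (-cos(θ)^2) = sin(θ)^2
R^φ_{φ φ φ} = 0 (a repeated index in an antisymmetric pair)
R_{φφ} = R^θ_{φ θ φ} + R^φ_{φ φ φ} = (sin(θ)^2) + (0) = sin(θ)^2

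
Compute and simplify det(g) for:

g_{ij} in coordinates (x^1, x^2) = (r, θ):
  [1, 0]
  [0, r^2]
For a 2×2 metric: det(g) = g_{11}·g_{22} - g_{12}·g_{21}
= (1)·(r^2) - (0)·(0)
= r^2 - 0
det(g) = r^2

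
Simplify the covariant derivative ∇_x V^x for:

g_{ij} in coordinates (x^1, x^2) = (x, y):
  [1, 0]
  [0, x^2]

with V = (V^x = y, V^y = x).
Non-zero Christoffel symbols:
Γ^x_{y y} = -x
Γ^y_{x y} = 1/x
∇_x V^x = ∂_x V^x + Γ^x_{x j} V^j
  = (0) + (0)(y) + (0)(x)
  = 0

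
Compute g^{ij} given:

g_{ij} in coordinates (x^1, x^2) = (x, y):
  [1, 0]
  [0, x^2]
The metric is diagonal, so g^{ij} is diagonal with entries 1/g_{ii}: diag(1, 1/(x^2)).
g^{ij}:
  [1, 0]
  [0, 1/x^2]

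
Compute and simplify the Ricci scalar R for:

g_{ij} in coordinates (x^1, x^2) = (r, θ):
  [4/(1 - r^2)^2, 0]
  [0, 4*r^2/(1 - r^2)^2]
Non-zero Christoffel symbols (Γ^k_{ij} = Γ^k_{ji}):
Γ^r_{r r} = 2*r/(1 - r^2)
Γ^r_{θ θ} = (r^3 + r)/(r^2 - 1)
Γ^θ_{r θ} = (-r^2 - 1)/(r^3 - r)
Ricci tensor (R_{ij} = R^k_{ikj}): R_{rr} = -4/(r^2 - 1)^2, R_{rθ} = 0, R_{θθ} = -4*r^2/(r^2 - 1)^2
Inverse metric: g^{rr} = (1 - r^2)^2/4, g^{θθ} = (1 - r^2)^2/(4*r^2)
R = g^{ij} R_{ij} = ((1 - r^2)^2/4)(-4/(r^2 - 1)^2) + ((1 - r^2)^2/(4*r^2))(-4*r^2/(r^2 - 1)^2) = -2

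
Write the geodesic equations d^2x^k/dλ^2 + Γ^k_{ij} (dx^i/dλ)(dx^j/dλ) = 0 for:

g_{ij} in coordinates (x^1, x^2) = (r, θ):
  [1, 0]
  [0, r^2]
Geodesic equation: d^2x^k/dλ^2 + Γ^k_{ij} (dx^i/dλ)(dx^j/dλ) = 0.
Non-zero Christoffel symbols:
Γ^r_{θ θ} = -r
Γ^θ_{r θ} = 1/r
Substituting (the symmetric pair Γ^k_{ij}, Γ^k_{ji} combines into a factor 2):
d^2r/dλ^2 - r (dθ/dλ)^2 = 0
d^2θ/dλ^2 + (2/r) (dr/dλ)(dθ/dλ) = 0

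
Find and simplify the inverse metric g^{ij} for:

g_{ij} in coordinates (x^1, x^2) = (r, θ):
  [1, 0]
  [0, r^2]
The metric is diagonal, so g^{ij} is diagonal with entries 1/g_{ii}: diag(1, 1/(r^2)).
g^{ij}:
  [1, 0]
  [0, 1/r^2]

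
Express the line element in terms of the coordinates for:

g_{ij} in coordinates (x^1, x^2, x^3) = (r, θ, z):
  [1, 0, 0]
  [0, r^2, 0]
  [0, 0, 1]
ds^2 = g_{ij} dx^i dx^j; only the non-zero components contribute.
ds^2 = dr^2 + r^2 dθ^2 + dz^2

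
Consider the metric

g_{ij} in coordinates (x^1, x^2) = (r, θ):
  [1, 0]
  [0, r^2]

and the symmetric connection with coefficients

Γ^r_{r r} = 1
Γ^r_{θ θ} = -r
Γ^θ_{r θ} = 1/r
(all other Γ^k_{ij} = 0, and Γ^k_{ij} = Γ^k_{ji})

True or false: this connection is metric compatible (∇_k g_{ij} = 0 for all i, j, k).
Using ∇_k g_{ij} = ∂_k g_{ij} - Γ^m_{ki} g_{mj} - Γ^m_{kj} g_{im}:
∇_r g_{rr} = (0) - (1) - (1) = -2 ≠ 0
So the connection is not metric compatible (it is not the Levi-Civita connection).
False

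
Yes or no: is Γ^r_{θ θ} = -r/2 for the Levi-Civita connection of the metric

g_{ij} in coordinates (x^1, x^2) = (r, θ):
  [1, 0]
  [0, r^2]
Γ^r_{θ θ} = (1/2) g^{rr} (∂_θ g_{rθ} + ∂_θ g_{rθ} - ∂_r g_{θθ}) = (1/2)(1)((0) + (0) - (2*r)) = -r
This differs from the proposed value -r/2.
No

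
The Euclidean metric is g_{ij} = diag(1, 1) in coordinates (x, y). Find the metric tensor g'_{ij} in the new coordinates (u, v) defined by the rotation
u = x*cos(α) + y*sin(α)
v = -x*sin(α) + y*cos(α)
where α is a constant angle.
Invert the transformation: x = u*cos(α) - v*sin(α), y = u*sin(α) + v*cos(α)
g'_{ij} = (∂x^k/∂x'^i)(∂x^l/∂x'^j) g_{kl}; with g_{kl} = δ_{kl} this is Σ_k (∂x^k/∂x'^i)(∂x^k/∂x'^j).
Jacobian: ∂x/∂u = cos(α), ∂x/∂v = -sin(α), ∂y/∂u = sin(α), ∂y/∂v = cos(α)
g'_{uu} = (cos(α))(cos(α)) + (sin(α))(sin(α)) = 1
g'_{uv} = (cos(α))(-sin(α)) + (sin(α))(cos(α)) = 0
g'_{vv} = (-sin(α))(-sin(α)) + (cos(α))(cos(α)) = 1
g'_{ij} = diag(1, 1)
The Euclidean metric is invariant under rotations.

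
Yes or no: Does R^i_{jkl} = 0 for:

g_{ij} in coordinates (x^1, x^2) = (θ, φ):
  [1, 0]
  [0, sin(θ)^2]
Non-zero Christoffel symbols:
Γ^θ_{φ φ} = -sin(2*θ)/2
Γ^φ_{θ φ} = 1/tan(θ)
Ricci tensor: R_{θθ} = 1, R_{θφ} = 0, R_{φφ} = sin(θ)^2
The Ricci tensor is non-zero, so the Riemann tensor is non-zero: not flat.
No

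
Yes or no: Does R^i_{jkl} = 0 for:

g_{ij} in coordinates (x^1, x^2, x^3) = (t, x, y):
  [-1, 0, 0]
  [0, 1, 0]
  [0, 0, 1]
All metric components are constant, so every Christoffel symbol vanishes and R^i_{jkl} = 0.
Yes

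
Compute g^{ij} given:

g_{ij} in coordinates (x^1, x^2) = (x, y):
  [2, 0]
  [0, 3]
The metric is diagonal, so g^{ij} is diagonal with entries 1/g_{ii}: diag(1/2, 1/3).
g^{ij}:
  [1/2, 0]
  [0, 1/3]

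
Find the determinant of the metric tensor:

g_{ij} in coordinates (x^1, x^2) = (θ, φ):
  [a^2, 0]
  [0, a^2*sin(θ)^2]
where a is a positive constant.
For a 2×2 metric: det(g) = g_{11}·g_{22} - g_{12}·g_{21}
= (a^2)·(a^2*sin(θ)^2) - (0)·(0)
= a^4*sin(θ)^2 - 0
det(g) = a^4*sin(θ)^2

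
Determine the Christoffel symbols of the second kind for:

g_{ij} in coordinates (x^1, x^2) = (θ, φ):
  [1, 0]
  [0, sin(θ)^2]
Using Γ^k_{ij} = (1/2) g^{km} (∂_i g_{mj} + ∂_j g_{mi} - ∂_m g_{ij}); the metric is diagonal, so only the m = k term contributes.
Non-zero symbols (using the symmetry Γ^k_{ij} = Γ^k_{ji}):
Γ^θ_{φ φ} = (1/2) g^{θθ} (∂_φ g_{θφ} + ∂_φ g_{θφ} - ∂_θ g_{φφ}) = (1/2)(1)((0) + (0) - (sin(2*θ))) = -sin(2*θ)/2
Γ^φ_{θ φ} = (1/2) g^{φφ} (∂_θ g_{φφ} + ∂_φ g_{φθ} - ∂_φ g_{θφ}) = (1/2)(1/sin(θ)^2)((sin(2*θ)) + (0) - (0)) = 1/tan(θ)
All other Christoffel symbols are zero.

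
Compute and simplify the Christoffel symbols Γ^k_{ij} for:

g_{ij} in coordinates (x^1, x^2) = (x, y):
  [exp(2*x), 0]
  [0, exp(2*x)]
Using Γ^k_{ij} = (1/2) g^{km} (∂_i g_{mj} + ∂_j g_{mi} - ∂_m g_{ij}); the metric is diagonal, so only the m = k term contributes.
Non-zero symbols (using the symmetry Γ^k_{ij} = Γ^k_{ji}):
Γ^x_{x x} = (1/2) g^{xx} (∂_x g_{xx} + ∂_x g_{xx} - ∂_x g_{xx}) = (1/2)(exp(-2*x))((2*exp(2*x)) + (2*exp(2*x)) - (2*exp(2*x))) = 1
Γ^x_{y y} = (1/2) g^{xx} (∂_y g_{xy} + ∂_y g_{xy} - ∂_x g_{yy}) = (1/2)(exp(-2*x))((0) + (0) - (2*exp(2*x))) = -1
Γ^y_{x y} = (1/2) g^{yy} (∂_x g_{yy} + ∂_y g_{yx} - ∂_y g_{xy}) = (1/2)(exp(-2*x))((2*exp(2*x)) + (0) - (0)) = 1
All other Christoffel symbols are zero.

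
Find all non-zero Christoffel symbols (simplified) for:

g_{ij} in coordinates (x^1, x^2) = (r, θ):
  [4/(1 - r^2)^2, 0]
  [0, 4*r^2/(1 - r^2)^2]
Using Γ^k_{ij} = (1/2) g^{km} (∂_i g_{mj} + ∂_j g_{mi} - ∂_m g_{ij}); the metric is diagonal, so only the m = k term contributes.
Non-zero symbols (using the symmetry Γ^k_{ij} = Γ^k_{ji}):
Γ^r_{r r} = (1/2) g^{rr} (∂_r g_{rr} + ∂_r g_{rr} - ∂_r g_{rr}) = (1/2)((1 - r^2)^2/4)((16*r/(1 - r^2)^3) + (16*r/(1 - r^2)^3) - (16*r/(1 - r^2)^3)) = 2*r/(1 - r^2)
Γ^r_{θ θ} = (1/2) g^{rr} (∂_θ g_{rθ} + ∂_θ g_{rθ} - ∂_r g_{θθ}) = (1/2)((1 - r^2)^2/4)((0) + (0) - (-8*(r^3 + r)/(r^2 - 1)^3)) = (r^3 + r)/(r^2 - 1)
Γ^θ_{r θ} = (1/2) g^{θθ} (∂_r g_{θθ} + ∂_θ g_{θr} - ∂_θ g_{rθ}) = (1/2)((1 - r^2)^2/(4*r^2))((-8*(r^3 + r)/(r^2 - 1)^3) + (0) - (0)) = (-r^2 - 1)/(r^3 - r)
All other Christoffel symbols are zero.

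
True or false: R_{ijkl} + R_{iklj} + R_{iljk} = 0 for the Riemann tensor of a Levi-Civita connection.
This is the first (algebraic) Bianchi identity.
True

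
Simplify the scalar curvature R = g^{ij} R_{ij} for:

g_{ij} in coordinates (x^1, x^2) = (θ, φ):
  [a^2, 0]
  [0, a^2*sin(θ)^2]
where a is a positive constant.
Non-zero Christoffel symbols (Γ^k_{ij} = Γ^k_{ji}):
Γ^θ_{φ φ} = -sin(2*θ)/2
Γ^φ_{θ φ} = 1/tan(θ)
Ricci tensor (R_{ij} = R^k_{ikj}): R_{θθ} = 1, R_{θφ} = 0, R_{φφ} = sin(θ)^2
Inverse metric: g^{θθ} = 1/a^2, g^{φφ} = 1/(a^2*sin(θ)^2)
R = g^{ij} R_{ij} = (1/a^2)(1) + (1/(a^2*sin(θ)^2))(sin(θ)^2) = 2/a^2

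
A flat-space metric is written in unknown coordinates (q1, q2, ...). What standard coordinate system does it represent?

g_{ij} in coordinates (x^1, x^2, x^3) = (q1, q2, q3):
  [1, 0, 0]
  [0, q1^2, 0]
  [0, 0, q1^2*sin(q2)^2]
The line element ds^2 = dq1^2 + q1^2 dq2^2 + q1^2 sin(q2)^2 dq3^2 is dr^2 + r^2 dθ^2 + r^2 sin(θ)^2 dφ^2 with q1 = r, q2 = θ, q3 = φ.
spherical coordinates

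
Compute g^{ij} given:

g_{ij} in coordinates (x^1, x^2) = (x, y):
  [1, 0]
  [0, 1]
The metric is diagonal, so g^{ij} is diagonal with entries 1/g_{ii}: diag(1, 1).
g^{ij}:
  [1, 0]
  [0, 1]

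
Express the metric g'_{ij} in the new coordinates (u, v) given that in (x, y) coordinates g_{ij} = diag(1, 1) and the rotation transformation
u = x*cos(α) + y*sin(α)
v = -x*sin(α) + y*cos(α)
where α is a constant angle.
Invert the transformation: x = u*cos(α) - v*sin(α), y = u*sin(α) + v*cos(α)
g'_{ij} = (∂x^k/∂x'^i)(∂x^l/∂x'^j) g_{kl}; with g_{kl} = δ_{kl} this is Σ_k (∂x^k/∂x'^i)(∂x^k/∂x'^j).
Jacobian: ∂x/∂u = cos(α), ∂x/∂v = -sin(α), ∂y/∂u = sin(α), ∂y/∂v = cos(α)
g'_{uu} = (cos(α))(cos(α)) + (sin(α))(sin(α)) = 1
g'_{uv} = (cos(α))(-sin(α)) + (sin(α))(cos(α)) = 0
g'_{vv} = (-sin(α))(-sin(α)) + (cos(α))(cos(α)) = 1
g'_{ij} = diag(1, 1)
The Euclidean metric is invariant under rotations.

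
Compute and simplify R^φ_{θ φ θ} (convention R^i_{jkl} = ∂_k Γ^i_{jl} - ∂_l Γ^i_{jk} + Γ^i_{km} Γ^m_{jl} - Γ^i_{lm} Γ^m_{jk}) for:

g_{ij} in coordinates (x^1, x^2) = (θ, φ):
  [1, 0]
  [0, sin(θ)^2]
Non-zero Christoffel symbols (Γ^k_{ij} = Γ^k_{ji}):
Γ^θ_{φ φ} = -sin(2*θ)/2
Γ^φ_{θ φ} = 1/tan(θ)
R^φ_{θ φ θ} = ∂_φ Γ^φ_{θ θ} - ∂_θ Γ^φ_{θ φ} + Γ^φ_{φ m} Γ^m_{θ θ} - Γ^φ_{θ m} Γ^m_{θ φ}
  = (0) - (-1/sin(θ)^2) + (0) - (1/tan(θ)^2) = 1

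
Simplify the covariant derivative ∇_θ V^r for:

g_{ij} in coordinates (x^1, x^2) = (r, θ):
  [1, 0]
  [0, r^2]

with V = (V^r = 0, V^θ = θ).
Non-zero Christoffel symbols:
Γ^r_{θ θ} = -r
Γ^θ_{r θ} = 1/r
∇_θ V^r = ∂_θ V^r + Γ^r_{θ j} V^j
  = (0) + (0)(0) + (-r)(θ)
  = -r*θ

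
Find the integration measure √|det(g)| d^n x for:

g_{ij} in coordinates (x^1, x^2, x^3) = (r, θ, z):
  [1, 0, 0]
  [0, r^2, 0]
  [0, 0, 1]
det(g) = r^2
√|det(g)| = r
Volume element: dV = r dr dθ dz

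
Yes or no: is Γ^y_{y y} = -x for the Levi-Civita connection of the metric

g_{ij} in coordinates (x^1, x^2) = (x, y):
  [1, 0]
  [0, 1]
Γ^y_{y y} = (1/2) g^{yy} (∂_y g_{yy} + ∂_y g_{yy} - ∂_y g_{yy}) = (1/2)(1)((0) + (0) - (0)) = 0
This differs from the proposed value -x.
No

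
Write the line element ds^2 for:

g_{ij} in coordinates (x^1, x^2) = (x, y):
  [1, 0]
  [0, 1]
ds^2 = g_{ij} dx^i dx^j; only the non-zero components contribute.
ds^2 = dx^2 + dy^2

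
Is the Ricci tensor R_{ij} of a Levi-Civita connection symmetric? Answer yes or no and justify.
R_{ij} = R^k_{ikj}; the pair symmetry R_{kilj} = R_{ljki} gives R_{ij} = R_{ji}.
Yes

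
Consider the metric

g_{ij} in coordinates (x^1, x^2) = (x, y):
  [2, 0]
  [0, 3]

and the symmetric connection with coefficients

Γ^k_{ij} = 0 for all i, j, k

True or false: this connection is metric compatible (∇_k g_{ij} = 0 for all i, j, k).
Using ∇_k g_{ij} = ∂_k g_{ij} - Γ^m_{ki} g_{mj} - Γ^m_{kj} g_{im}:
e.g. ∇_y g_{xx} = (0) - (0) - (0) = 0
Every component ∇_k g_{ij} vanishes: the connection is metric compatible.
True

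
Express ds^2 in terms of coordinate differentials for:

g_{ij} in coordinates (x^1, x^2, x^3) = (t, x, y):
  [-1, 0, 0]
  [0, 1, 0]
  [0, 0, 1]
ds^2 = g_{ij} dx^i dx^j; only the non-zero components contribute.
ds^2 = -dt^2 + dx^2 + dy^2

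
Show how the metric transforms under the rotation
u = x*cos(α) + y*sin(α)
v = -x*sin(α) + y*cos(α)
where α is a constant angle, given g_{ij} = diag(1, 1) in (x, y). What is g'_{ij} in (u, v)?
Invert the transformation: x = u*cos(α) - v*sin(α), y = u*sin(α) + v*cos(α)
g'_{ij} = (∂x^k/∂x'^i)(∂x^l/∂x'^j) g_{kl}; with g_{kl} = δ_{kl} this is Σ_k (∂x^k/∂x'^i)(∂x^k/∂x'^j).
Jacobian: ∂x/∂u = cos(α), ∂x/∂v = -sin(α), ∂y/∂u = sin(α), ∂y/∂v = cos(α)
g'_{uu} = (cos(α))(cos(α)) + (sin(α))(sin(α)) = 1
g'_{uv} = (cos(α))(-sin(α)) + (sin(α))(cos(α)) = 0
g'_{vv} = (-sin(α))(-sin(α)) + (cos(α))(cos(α)) = 1
g'_{ij} = diag(1, 1)
The Euclidean metric is invariant under rotations.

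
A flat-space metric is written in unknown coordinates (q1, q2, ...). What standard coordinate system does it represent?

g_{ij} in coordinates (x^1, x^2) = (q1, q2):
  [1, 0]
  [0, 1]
All components are constant and the metric is the identity, i.e. orthonormal rectilinear coordinates.
Cartesian (2D) coordinates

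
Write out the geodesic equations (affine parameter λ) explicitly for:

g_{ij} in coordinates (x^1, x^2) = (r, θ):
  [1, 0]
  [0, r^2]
Geodesic equation: d^2x^k/dλ^2 + Γ^k_{ij} (dx^i/dλ)(dx^j/dλ) = 0.
Non-zero Christoffel symbols:
Γ^r_{θ θ} = -r
Γ^θ_{r θ} = 1/r
Substituting (the symmetric pair Γ^k_{ij}, Γ^k_{ji} combines into a factor 2):
d^2r/dλ^2 - r (dθ/dλ)^2 = 0
d^2θ/dλ^2 + (2/r) (dr/dλ)(dθ/dλ) = 0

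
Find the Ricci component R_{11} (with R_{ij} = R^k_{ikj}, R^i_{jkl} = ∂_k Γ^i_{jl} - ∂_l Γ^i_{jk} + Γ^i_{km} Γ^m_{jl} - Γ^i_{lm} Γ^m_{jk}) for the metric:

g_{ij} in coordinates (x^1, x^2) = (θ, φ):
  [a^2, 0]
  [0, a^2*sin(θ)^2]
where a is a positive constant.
Non-zero Christoffel symbols (Γ^k_{ij} = Γ^k_{ji}):
Γ^θ_{φ φ} = -sin(2*θ)/2
Γ^φ_{θ φ} = 1/tan(θ)
R^θ_{θ θ θ} = 0 (a repeated index in an antisymmetric pair)
R^φ_{θ φ θ} = ∂_φ Γ^φ_{θ θ} - ∂_θ Γ^φ_{θ φ} + Γ^φ_{φ m} Γ^m_{θ θ} - Γ^φ_{θ m} Γ^m_{θ φ}
  = (0) - (-1/sin(θ)^2) + (0) - (1/tan(θ)^2) = 1
R_{θθ} = R^θ_{θ θ θ} + R^φ_{θ φ θ} = (0) + (1) = 1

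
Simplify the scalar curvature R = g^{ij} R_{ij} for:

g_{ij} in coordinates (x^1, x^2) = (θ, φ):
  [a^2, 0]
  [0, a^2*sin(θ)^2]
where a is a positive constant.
Non-zero Christoffel symbols (Γ^k_{ij} = Γ^k_{ji}):
Γ^θ_{φ φ} = -sin(2*θ)/2
Γ^φ_{θ φ} = 1/tan(θ)
Ricci tensor (R_{ij} = R^k_{ikj}): R_{θθ} = 1, R_{θφ} = 0, R_{φφ} = sin(θ)^2
Inverse metric: g^{θθ} = 1/a^2, g^{φφ} = 1/(a^2*sin(θ)^2)
R = g^{ij} R_{ij} = (1/a^2)(1) + (1/(a^2*sin(θ)^2))(sin(θ)^2) = 2/a^2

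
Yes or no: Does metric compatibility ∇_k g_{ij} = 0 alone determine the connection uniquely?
One also needs vanishing torsion; metric compatibility plus torsion-freeness singles out the Levi-Civita connection.
No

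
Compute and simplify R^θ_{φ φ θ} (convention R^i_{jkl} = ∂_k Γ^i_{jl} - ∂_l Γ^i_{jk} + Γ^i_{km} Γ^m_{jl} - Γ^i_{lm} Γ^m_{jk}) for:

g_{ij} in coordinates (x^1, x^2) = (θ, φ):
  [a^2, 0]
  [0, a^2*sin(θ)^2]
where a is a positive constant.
Non-zero Christoffel symbols (Γ^k_{ij} = Γ^k_{ji}):
Γ^θ_{φ φ} = -sin(2*θ)/2
Γ^φ_{θ φ} = 1/tan(θ)
R^θ_{φ φ θ} = ∂_φ Γ^θ_{φ θ} - ∂_θ Γ^θ_{φ φ} + Γ^θ_{φ m} Γ^m_{φ θ} - Γ^θ_{θ m} Γ^m_{φ φ}
  = (0) - (-cos(2*θ)) + (-cos(θ)^2) - (0) = -sin(θ)^2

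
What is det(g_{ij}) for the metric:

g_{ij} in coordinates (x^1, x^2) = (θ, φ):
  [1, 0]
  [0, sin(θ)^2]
For a 2×2 metric: det(g) = g_{11}·g_{22} - g_{12}·g_{21}
= (1)·(sin(θ)^2) - (0)·(0)
= sin(θ)^2 - 0
det(g) = sin(θ)^2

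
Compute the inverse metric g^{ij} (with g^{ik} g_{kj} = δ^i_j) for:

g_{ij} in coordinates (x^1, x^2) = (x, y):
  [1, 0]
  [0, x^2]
The metric is diagonal, so g^{ij} is diagonal with entries 1/g_{ii}: diag(1, 1/(x^2)).
g^{ij}:
  [1, 0]
  [0, 1/x^2]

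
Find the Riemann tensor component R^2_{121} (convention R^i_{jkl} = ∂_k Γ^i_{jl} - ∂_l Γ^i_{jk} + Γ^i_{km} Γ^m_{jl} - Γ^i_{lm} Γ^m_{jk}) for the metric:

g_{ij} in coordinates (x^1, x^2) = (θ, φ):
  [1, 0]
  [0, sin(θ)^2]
Non-zero Christoffel symbols (Γ^k_{ij} = Γ^k_{ji}):
Γ^θ_{φ φ} = -sin(2*θ)/2
Γ^φ_{θ φ} = 1/tan(θ)
R^φ_{θ φ θ} = ∂_φ Γ^φ_{θ θ} - ∂_θ Γ^φ_{θ φ} + Γ^φ_{φ m} Γ^m_{θ θ} - Γ^φ_{θ m} Γ^m_{θ φ}
  = (0) - (-1/sin(θ)^2) + (0) - (1/tan(θ)^2) = 1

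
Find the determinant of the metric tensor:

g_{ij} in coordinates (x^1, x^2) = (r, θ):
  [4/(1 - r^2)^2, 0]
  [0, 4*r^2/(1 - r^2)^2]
For a 2×2 metric: det(g) = g_{11}·g_{22} - g_{12}·g_{21}
= (4/(1 - r^2)^2)·(4*r^2/(1 - r^2)^2) - (0)·(0)
= 16*r^2/(1 - r^2)^4 - 0
det(g) = 16*r^2/(1 - r^2)^4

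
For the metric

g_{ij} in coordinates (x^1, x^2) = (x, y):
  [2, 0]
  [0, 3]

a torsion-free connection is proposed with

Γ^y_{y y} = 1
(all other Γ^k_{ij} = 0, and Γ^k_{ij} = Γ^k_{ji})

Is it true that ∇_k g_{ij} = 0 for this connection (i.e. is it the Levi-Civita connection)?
Using ∇_k g_{ij} = ∂_k g_{ij} - Γ^m_{ki} g_{mj} - Γ^m_{kj} g_{im}:
∇_y g_{yy} = (0) - (3) - (3) = -6 ≠ 0
So the connection is not metric compatible (it is not the Levi-Civita connection).
No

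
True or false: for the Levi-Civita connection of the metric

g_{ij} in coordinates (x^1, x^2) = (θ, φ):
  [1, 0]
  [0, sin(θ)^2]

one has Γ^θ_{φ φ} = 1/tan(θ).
Γ^θ_{φ φ} = (1/2) g^{θθ} (∂_φ g_{θφ} + ∂_φ g_{θφ} - ∂_θ g_{φφ}) = (1/2)(1)((0) + (0) - (sin(2*θ))) = -sin(2*θ)/2
This differs from the proposed value 1/tan(θ).
False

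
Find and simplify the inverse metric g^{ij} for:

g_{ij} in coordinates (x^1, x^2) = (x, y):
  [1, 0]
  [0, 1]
The metric is diagonal, so g^{ij} is diagonal with entries 1/g_{ii}: diag(1, 1).
g^{ij}:
  [1, 0]
  [0, 1]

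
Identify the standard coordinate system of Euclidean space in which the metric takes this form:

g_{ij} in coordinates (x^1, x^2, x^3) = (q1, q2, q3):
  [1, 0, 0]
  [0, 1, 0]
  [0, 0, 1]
All components are constant and the metric is the identity, i.e. orthonormal rectilinear coordinates.
Cartesian (3D) coordinates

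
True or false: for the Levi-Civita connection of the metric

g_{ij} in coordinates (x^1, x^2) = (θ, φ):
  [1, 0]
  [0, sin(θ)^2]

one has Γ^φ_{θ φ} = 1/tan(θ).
Γ^φ_{θ φ} = (1/2) g^{φφ} (∂_θ g_{φφ} + ∂_φ g_{φθ} - ∂_φ g_{θφ}) = (1/2)(1/sin(θ)^2)((sin(2*θ)) + (0) - (0)) = 1/tan(θ)
This equals the proposed value 1/tan(θ).
True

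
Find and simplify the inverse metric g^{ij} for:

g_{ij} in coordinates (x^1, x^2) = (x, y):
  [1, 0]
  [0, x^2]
The metric is diagonal, so g^{ij} is diagonal with entries 1/g_{ii}: diag(1, 1/(x^2)).
g^{ij}:
  [1, 0]
  [0, 1/x^2]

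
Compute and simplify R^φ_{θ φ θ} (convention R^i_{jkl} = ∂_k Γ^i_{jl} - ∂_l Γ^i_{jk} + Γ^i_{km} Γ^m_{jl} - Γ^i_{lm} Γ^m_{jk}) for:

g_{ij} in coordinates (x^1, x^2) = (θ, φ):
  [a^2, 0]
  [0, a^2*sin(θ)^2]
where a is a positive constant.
Non-zero Christoffel symbols (Γ^k_{ij} = Γ^k_{ji}):
Γ^θ_{φ φ} = -sin(2*θ)/2
Γ^φ_{θ φ} = 1/tan(θ)
R^φ_{θ φ θ} = ∂_φ Γ^φ_{θ θ} - ∂_θ Γ^φ_{θ φ} + Γ^φ_{φ m} Γ^m_{θ θ} - Γ^φ_{θ m} Γ^m_{θ φ}
  = (0) - (-1/sin(θ)^2) + (0) - (1/tan(θ)^2) = 1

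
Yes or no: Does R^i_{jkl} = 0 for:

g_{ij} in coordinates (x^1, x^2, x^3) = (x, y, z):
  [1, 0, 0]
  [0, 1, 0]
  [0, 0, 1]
All metric components are constant, so every Christoffel symbol vanishes and R^i_{jkl} = 0.
Yes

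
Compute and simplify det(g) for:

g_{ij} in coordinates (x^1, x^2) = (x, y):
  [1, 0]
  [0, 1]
For a 2×2 metric: det(g) = g_{11}·g_{22} - g_{12}·g_{21}
= (1)·(1) - (0)·(0)
= 1 - 0
det(g) = 1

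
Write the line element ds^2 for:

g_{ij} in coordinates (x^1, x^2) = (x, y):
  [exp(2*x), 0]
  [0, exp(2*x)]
ds^2 = g_{ij} dx^i dx^j; only the non-zero components contribute.
ds^2 = exp(2*x) dx^2 + exp(2*x) dy^2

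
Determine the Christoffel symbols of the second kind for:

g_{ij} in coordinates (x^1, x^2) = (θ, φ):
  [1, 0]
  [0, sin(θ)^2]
Using Γ^k_{ij} = (1/2) g^{km} (∂_i g_{mj} + ∂_j g_{mi} - ∂_m g_{ij}); the metric is diagonal, so only the m = k term contributes.
Non-zero symbols (using the symmetry Γ^k_{ij} = Γ^k_{ji}):
Γ^θ_{φ φ} = (1/2) g^{θθ} (∂_φ g_{θφ} + ∂_φ g_{θφ} - ∂_θ g_{φφ}) = (1/2)(1)((0) + (0) - (sin(2*θ))) = -sin(2*θ)/2
Γ^φ_{θ φ} = (1/2) g^{φφ} (∂_θ g_{φφ} + ∂_φ g_{φθ} - ∂_φ g_{θφ}) = (1/2)(1/sin(θ)^2)((sin(2*θ)) + (0) - (0)) = 1/tan(θ)
All other Christoffel symbols are zero.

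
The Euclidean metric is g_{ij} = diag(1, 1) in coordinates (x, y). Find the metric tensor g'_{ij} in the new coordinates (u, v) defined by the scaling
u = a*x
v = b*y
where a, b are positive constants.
Invert the transformation: x = u/a, y = v/b
g'_{ij} = (∂x^k/∂x'^i)(∂x^l/∂x'^j) g_{kl}; with g_{kl} = δ_{kl} this is Σ_k (∂x^k/∂x'^i)(∂x^k/∂x'^j).
Jacobian: ∂x/∂u = 1/a, ∂x/∂v = 0, ∂y/∂u = 0, ∂y/∂v = 1/b
g'_{uu} = (1/a)(1/a) + (0)(0) = 1/a^2
g'_{uv} = (1/a)(0) + (0)(1/b) = 0
g'_{vv} = (0)(0) + (1/b)(1/b) = 1/b^2
g'_{ij} = diag(1/a^2, 1/b^2)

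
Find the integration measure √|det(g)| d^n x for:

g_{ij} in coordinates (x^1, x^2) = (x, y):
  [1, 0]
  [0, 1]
det(g) = 1
√|det(g)| = 1
Volume element: dV = 1 dx dy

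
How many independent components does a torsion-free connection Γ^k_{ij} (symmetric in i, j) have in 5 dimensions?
Γ^k_{ij} has n choices for the upper index and n(n+1)/2 independent symmetric lower index pairs.
Total = 5 × 5×6/2 = 5 × 15 = 75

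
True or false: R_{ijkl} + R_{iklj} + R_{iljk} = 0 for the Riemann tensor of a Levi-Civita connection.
This is the first (algebraic) Bianchi identity.
True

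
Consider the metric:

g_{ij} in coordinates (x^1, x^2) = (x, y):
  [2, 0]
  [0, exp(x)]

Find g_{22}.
With x^1 = x, x^2 = y, g_{22} = g_{yy} is the row-2, column-2 entry of the matrix.
g_{22} = exp(x)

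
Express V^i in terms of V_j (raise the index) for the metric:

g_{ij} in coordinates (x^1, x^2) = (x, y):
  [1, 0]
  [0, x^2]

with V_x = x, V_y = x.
Inverse metric (diagonal): g^{xx} = 1, g^{yy} = 1/x^2
V^i = g^{ij} V_j:
V^x = (1)(x) + (0)(x) = x
V^y = (0)(x) + (1/x^2)(x) = 1/x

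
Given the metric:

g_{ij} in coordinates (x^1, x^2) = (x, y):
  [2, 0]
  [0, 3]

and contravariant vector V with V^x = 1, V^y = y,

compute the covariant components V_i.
V_i = g_{ij} V^j:
V_x = (2)(1) + (0)(y) = 2
V_y = (0)(1) + (3)(y) = 3*y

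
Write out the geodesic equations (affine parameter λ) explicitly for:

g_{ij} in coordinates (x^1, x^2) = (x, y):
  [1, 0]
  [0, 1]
Geodesic equation: d^2x^k/dλ^2 + Γ^k_{ij} (dx^i/dλ)(dx^j/dλ) = 0.
All Christoffel symbols vanish, so the geodesics are straight lines:
d^2x/dλ^2 = 0
d^2y/dλ^2 = 0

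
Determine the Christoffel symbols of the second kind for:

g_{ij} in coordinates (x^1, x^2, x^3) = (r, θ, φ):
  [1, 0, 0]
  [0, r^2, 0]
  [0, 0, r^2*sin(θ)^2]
Using Γ^k_{ij} = (1/2) g^{km} (∂_i g_{mj} + ∂_j g_{mi} - ∂_m g_{ij}); the metric is diagonal, so only the m = k term contributes.
Non-zero symbols (using the symmetry Γ^k_{ij} = Γ^k_{ji}):
Γ^r_{θ θ} = (1/2) g^{rr} (∂_θ g_{rθ} + ∂_θ g_{rθ} - ∂_r g_{θθ}) = (1/2)(1)((0) + (0) - (2*r)) = -r
Γ^r_{φ φ} = (1/2) g^{rr} (∂_φ g_{rφ} + ∂_φ g_{rφ} - ∂_r g_{φφ}) = (1/2)(1)((0) + (0) - (2*r*sin(θ)^2)) = -r*sin(θ)^2
Γ^θ_{r θ} = (1/2) g^{θθ} (∂_r g_{θθ} + ∂_θ g_{θr} - ∂_θ g_{rθ}) = (1/2)(1/r^2)((2*r) + (0) - (0)) = 1/r
Γ^θ_{φ φ} = (1/2) g^{θθ} (∂_φ g_{θφ} + ∂_φ g_{θφ} - ∂_θ g_{φφ}) = (1/2)(1/r^2)((0) + (0) - (r^2*sin(2*θ))) = -sin(2*θ)/2
Γ^φ_{r φ} = (1/2) g^{φφ} (∂_r g_{φφ} + ∂_φ g_{φr} - ∂_φ g_{rφ}) = (1/2)(1/(r^2*sin(θ)^2))((2*r*sin(θ)^2) + (0) - (0)) = 1/r
Γ^φ_{θ φ} = (1/2) g^{φφ} (∂_θ g_{φφ} + ∂_φ g_{φθ} - ∂_φ g_{θφ}) = (1/2)(1/(r^2*sin(θ)^2))((r^2*sin(2*θ)) + (0) - (0)) = 1/tan(θ)
All other Christoffel symbols are zero.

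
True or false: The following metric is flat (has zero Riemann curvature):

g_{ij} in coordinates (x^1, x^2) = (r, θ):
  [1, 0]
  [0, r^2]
Non-zero Christoffel symbols:
Γ^r_{θ θ} = -r
Γ^θ_{r θ} = 1/r
Ricci tensor: R_{rr} = 0, R_{rθ} = 0, R_{θθ} = 0
All R_{ij} vanish; in 2 dimensions the Riemann tensor is fully determined by the Ricci tensor, so R^i_{jkl} = 0: the metric is flat (curvilinear coordinates on flat space).
True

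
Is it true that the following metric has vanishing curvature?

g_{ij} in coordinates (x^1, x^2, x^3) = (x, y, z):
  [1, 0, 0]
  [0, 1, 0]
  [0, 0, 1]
All metric components are constant, so every Christoffel symbol vanishes and R^i_{jkl} = 0.
Yes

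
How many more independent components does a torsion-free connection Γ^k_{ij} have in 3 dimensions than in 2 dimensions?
Independent components in n dimensions: n × n(n+1)/2 = n^2(n+1)/2.
3D: 3 × 6 = 18
2D: 2 × 3 = 6
Difference = 18 - 6 = 12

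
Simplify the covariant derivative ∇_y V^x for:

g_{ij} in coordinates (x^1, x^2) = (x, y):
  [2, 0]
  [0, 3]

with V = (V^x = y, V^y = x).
All Christoffel symbols are zero.
∇_y V^x = ∂_y V^x + Γ^x_{y j} V^j
  = (1) + (0)(y) + (0)(x)
  = 1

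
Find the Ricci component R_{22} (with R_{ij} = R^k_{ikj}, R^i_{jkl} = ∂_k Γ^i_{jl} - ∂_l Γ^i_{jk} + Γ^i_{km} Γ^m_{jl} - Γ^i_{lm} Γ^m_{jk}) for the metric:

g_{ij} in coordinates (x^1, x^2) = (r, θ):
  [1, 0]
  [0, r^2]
Non-zero Christoffel symbols (Γ^k_{ij} = Γ^k_{ji}):
Γ^r_{θ θ} = -r
Γ^θ_{r θ} = 1/r
R^r_{θ r θ} = ∂_r Γ^r_{θ θ} - ∂_θ Γ^r_{θ r} + Γ^r_{r m} Γ^m_{θ θ} - Γ^r_{θ m} Γ^m_{θ r}
  = (-1) - (0) + (0) - (-1) = 0
R^θ_{θ θ θ} = 0 (a repeated index in an antisymmetric pair)
R_{θθ} = R^r_{θ r θ} + R^θ_{θ θ θ} = (0) + (0) = 0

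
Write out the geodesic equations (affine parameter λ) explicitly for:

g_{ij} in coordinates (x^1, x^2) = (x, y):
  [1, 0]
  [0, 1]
Geodesic equation: d^2x^k/dλ^2 + Γ^k_{ij} (dx^i/dλ)(dx^j/dλ) = 0.
All Christoffel symbols vanish, so the geodesics are straight lines:
d^2x/dλ^2 = 0
d^2y/dλ^2 = 0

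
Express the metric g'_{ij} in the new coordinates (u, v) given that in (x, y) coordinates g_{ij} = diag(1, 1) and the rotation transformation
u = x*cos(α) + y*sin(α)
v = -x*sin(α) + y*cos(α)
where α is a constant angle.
Invert the transformation: x = u*cos(α) - v*sin(α), y = u*sin(α) + v*cos(α)
g'_{ij} = (∂x^k/∂x'^i)(∂x^l/∂x'^j) g_{kl}; with g_{kl} = δ_{kl} this is Σ_k (∂x^k/∂x'^i)(∂x^k/∂x'^j).
Jacobian: ∂x/∂u = cos(α), ∂x/∂v = -sin(α), ∂y/∂u = sin(α), ∂y/∂v = cos(α)
g'_{uu} = (cos(α))(cos(α)) + (sin(α))(sin(α)) = 1
g'_{uv} = (cos(α))(-sin(α)) + (sin(α))(cos(α)) = 0
g'_{vv} = (-sin(α))(-sin(α)) + (cos(α))(cos(α)) = 1
g'_{ij} = diag(1, 1)
The Euclidean metric is invariant under rotations.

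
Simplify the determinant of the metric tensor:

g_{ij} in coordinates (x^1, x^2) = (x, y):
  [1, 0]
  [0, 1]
For a 2×2 metric: det(g) = g_{11}·g_{22} - g_{12}·g_{21}
= (1)·(1) - (0)·(0)
= 1 - 0
det(g) = 1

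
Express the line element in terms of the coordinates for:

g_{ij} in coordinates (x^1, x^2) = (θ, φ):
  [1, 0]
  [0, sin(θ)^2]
ds^2 = g_{ij} dx^i dx^j; only the non-zero components contribute.
ds^2 = dθ^2 + sin(θ)^2 dφ^2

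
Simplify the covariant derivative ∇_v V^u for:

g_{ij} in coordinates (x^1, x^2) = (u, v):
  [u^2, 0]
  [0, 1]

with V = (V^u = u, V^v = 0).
Non-zero Christoffel symbols:
Γ^u_{u u} = 1/u
∇_v V^u = ∂_v V^u + Γ^u_{v j} V^j
  = (0) + (0)(u) + (0)(0)
  = 0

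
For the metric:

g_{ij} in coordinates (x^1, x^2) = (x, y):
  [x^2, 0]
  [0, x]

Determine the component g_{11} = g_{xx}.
With x^1 = x, x^2 = y, g_{11} = g_{xx} is the row-1, column-1 entry of the matrix.
g_{11} = x^2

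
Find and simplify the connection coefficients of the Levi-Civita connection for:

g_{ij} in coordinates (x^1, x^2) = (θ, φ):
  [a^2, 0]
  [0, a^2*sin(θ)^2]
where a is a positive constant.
Using Γ^k_{ij} = (1/2) g^{km} (∂_i g_{mj} + ∂_j g_{mi} - ∂_m g_{ij}); the metric is diagonal, so only the m = k term contributes.
Non-zero symbols (using the symmetry Γ^k_{ij} = Γ^k_{ji}):
Γ^θ_{φ φ} = (1/2) g^{θθ} (∂_φ g_{θφ} + ∂_φ g_{θφ} - ∂_θ g_{φφ}) = (1/2)(1/a^2)((0) + (0) - (a^2*sin(2*θ))) = -sin(2*θ)/2
Γ^φ_{θ φ} = (1/2) g^{φφ} (∂_θ g_{φφ} + ∂_φ g_{φθ} - ∂_φ g_{θφ}) = (1/2)(1/(a^2*sin(θ)^2))((a^2*sin(2*θ)) + (0) - (0)) = 1/tan(θ)
All other Christoffel symbols are zero.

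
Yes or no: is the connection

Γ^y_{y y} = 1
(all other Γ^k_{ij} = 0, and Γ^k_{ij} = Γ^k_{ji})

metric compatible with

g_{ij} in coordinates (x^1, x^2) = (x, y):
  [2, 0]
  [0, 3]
Using ∇_k g_{ij} = ∂_k g_{ij} - Γ^m_{ki} g_{mj} - Γ^m_{kj} g_{im}:
∇_y g_{yy} = (0) - (3) - (3) = -6 ≠ 0
So the connection is not metric compatible (it is not the Levi-Civita connection).
No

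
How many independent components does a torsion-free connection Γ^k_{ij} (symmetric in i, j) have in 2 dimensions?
Γ^k_{ij} has n choices for the upper index and n(n+1)/2 independent symmetric lower index pairs.
Total = 2 × 2×3/2 = 2 × 3 = 6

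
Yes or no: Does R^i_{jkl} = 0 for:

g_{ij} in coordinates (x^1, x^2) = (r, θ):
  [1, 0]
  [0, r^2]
Non-zero Christoffel symbols:
Γ^r_{θ θ} = -r
Γ^θ_{r θ} = 1/r
Ricci tensor: R_{rr} = 0, R_{rθ} = 0, R_{θθ} = 0
All R_{ij} vanish; in 2 dimensions the Riemann tensor is fully determined by the Ricci tensor, so R^i_{jkl} = 0: the metric is flat (curvilinear coordinates on flat space).
Yes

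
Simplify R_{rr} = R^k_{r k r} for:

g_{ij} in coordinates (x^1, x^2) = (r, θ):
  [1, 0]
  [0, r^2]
Non-zero Christoffel symbols (Γ^k_{ij} = Γ^k_{ji}):
Γ^r_{θ θ} = -r
Γ^θ_{r θ} = 1/r
R^r_{r r r} = 0 (a repeated index in an antisymmetric pair)
R^θ_{r θ r} = ∂_θ Γ^θ_{r r} - ∂_r Γ^θ_{r θ} + Γ^θ_{θ m} Γ^m_{r r} - Γ^θ_{r m} Γ^m_{r θ}
  = (0) - (-1/r^2) + (0) - (1/r^2) = 0
R_{rr} = R^r_{r r r} + R^θ_{r θ r} = (0) + (0) = 0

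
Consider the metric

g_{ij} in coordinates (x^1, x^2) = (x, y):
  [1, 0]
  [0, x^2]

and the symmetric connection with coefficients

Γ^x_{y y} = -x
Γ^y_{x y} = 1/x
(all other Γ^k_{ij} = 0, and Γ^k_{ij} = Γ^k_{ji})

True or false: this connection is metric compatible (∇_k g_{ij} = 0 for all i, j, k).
Using ∇_k g_{ij} = ∂_k g_{ij} - Γ^m_{ki} g_{mj} - Γ^m_{kj} g_{im}:
e.g. ∇_x g_{yy} = (2*x) - (x) - (x) = 0
Every component ∇_k g_{ij} vanishes: the connection is metric compatible.
True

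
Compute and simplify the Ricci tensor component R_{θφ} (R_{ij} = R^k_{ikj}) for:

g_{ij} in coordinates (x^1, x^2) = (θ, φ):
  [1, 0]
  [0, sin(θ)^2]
Non-zero Christoffel symbols (Γ^k_{ij} = Γ^k_{ji}):
Γ^θ_{φ φ} = -sin(2*θ)/2
Γ^φ_{θ φ} = 1/tan(θ)
R^θ_{θ θ φ} = 0 (a repeated index in an antisymmetric pair)
R^φ_{θ φ φ} = 0 (a repeated index in an antisymmetric pair)
R_{θφ} = R^θ_{θ θ φ} + R^φ_{θ φ φ} = (0) + (0) = 0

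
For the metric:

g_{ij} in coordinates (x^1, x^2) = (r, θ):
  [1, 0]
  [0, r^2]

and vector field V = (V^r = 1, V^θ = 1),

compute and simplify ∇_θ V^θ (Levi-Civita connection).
Non-zero Christoffel symbols:
Γ^r_{θ θ} = -r
Γ^θ_{r θ} = 1/r
∇_θ V^θ = ∂_θ V^θ + Γ^θ_{θ j} V^j
  = (0) + (1/r)(1) + (0)(1)
  = 1/r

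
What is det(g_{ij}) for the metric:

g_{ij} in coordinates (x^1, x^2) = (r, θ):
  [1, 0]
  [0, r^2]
For a 2×2 metric: det(g) = g_{11}·g_{22} - g_{12}·g_{21}
= (1)·(r^2) - (0)·(0)
= r^2 - 0
det(g) = r^2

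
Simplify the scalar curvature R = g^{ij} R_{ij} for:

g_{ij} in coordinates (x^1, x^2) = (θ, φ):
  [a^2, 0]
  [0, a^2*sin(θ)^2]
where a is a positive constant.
Non-zero Christoffel symbols (Γ^k_{ij} = Γ^k_{ji}):
Γ^θ_{φ φ} = -sin(2*θ)/2
Γ^φ_{θ φ} = 1/tan(θ)
Ricci tensor (R_{ij} = R^k_{ikj}): R_{θθ} = 1, R_{θφ} = 0, R_{φφ} = sin(θ)^2
Inverse metric: g^{θθ} = 1/a^2, g^{φφ} = 1/(a^2*sin(θ)^2)
R = g^{ij} R_{ij} = (1/a^2)(1) + (1/(a^2*sin(θ)^2))(sin(θ)^2) = 2/a^2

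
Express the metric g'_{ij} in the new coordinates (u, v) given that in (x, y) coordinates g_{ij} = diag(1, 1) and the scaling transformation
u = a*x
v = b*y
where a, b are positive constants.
Invert the transformation: x = u/a, y = v/b
g'_{ij} = (∂x^k/∂x'^i)(∂x^l/∂x'^j) g_{kl}; with g_{kl} = δ_{kl} this is Σ_k (∂x^k/∂x'^i)(∂x^k/∂x'^j).
Jacobian: ∂x/∂u = 1/a, ∂x/∂v = 0, ∂y/∂u = 0, ∂y/∂v = 1/b
g'_{uu} = (1/a)(1/a) + (0)(0) = 1/a^2
g'_{uv} = (1/a)(0) + (0)(1/b) = 0
g'_{vv} = (0)(0) + (1/b)(1/b) = 1/b^2
g'_{ij} = diag(1/a^2, 1/b^2)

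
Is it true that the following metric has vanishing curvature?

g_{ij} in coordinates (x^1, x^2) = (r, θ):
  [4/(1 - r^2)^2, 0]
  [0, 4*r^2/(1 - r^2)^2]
Non-zero Christoffel symbols:
Γ^r_{r r} = 2*r/(1 - r^2)
Γ^r_{θ θ} = (r^3 + r)/(r^2 - 1)
Γ^θ_{r θ} = (-r^2 - 1)/(r^3 - r)
Ricci tensor: R_{rr} = -4/(r^2 - 1)^2, R_{rθ} = 0, R_{θθ} = -4*r^2/(r^2 - 1)^2
The Ricci tensor is non-zero, so the Riemann tensor is non-zero: not flat.
No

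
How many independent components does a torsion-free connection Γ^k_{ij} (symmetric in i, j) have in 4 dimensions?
Γ^k_{ij} has n choices for the upper index and n(n+1)/2 independent symmetric lower index pairs.
Total = 4 × 4×5/2 = 4 × 10 = 40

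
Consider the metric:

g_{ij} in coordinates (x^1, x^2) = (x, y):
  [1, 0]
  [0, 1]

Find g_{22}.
With x^1 = x, x^2 = y, g_{22} = g_{yy} is the row-2, column-2 entry of the matrix.
g_{22} = 1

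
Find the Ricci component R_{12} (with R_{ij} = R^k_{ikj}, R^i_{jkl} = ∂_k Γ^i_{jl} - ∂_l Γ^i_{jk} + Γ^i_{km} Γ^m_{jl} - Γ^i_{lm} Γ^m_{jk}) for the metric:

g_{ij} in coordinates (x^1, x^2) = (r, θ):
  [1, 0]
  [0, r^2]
Non-zero Christoffel symbols (Γ^k_{ij} = Γ^k_{ji}):
Γ^r_{θ θ} = -r
Γ^θ_{r θ} = 1/r
R^r_{r r θ} = 0 (a repeated index in an antisymmetric pair)
R^θ_{r θ θ} = 0 (a repeated index in an antisymmetric pair)
R_{rθ} = R^r_{r r θ} + R^θ_{r θ θ} = (0) + (0) = 0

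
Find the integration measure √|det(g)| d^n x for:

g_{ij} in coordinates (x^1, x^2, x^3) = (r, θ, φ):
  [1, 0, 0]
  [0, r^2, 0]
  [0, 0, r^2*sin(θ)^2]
det(g) = r^4*sin(θ)^2
√|det(g)| = r^2*sin(θ) (taking 0 < θ < π so that |sin(θ)| = sin(θ))
Volume element: dV = r^2*sin(θ) dr dθ dφ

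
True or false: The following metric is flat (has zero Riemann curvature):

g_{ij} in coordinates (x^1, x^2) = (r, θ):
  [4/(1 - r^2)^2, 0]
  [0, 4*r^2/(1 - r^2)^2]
Non-zero Christoffel symbols:
Γ^r_{r r} = 2*r/(1 - r^2)
Γ^r_{θ θ} = (r^3 + r)/(r^2 - 1)
Γ^θ_{r θ} = (-r^2 - 1)/(r^3 - r)
Ricci tensor: R_{rr} = -4/(r^2 - 1)^2, R_{rθ} = 0, R_{θθ} = -4*r^2/(r^2 - 1)^2
The Ricci tensor is non-zero, so the Riemann tensor is non-zero: not flat.
False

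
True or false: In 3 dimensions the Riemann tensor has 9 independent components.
n^2(n^2-1)/12 = 9·8/12 = 6 independent components for n = 3.
False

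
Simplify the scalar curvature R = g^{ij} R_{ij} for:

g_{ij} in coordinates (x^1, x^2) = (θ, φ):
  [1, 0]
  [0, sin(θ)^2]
Non-zero Christoffel symbols (Γ^k_{ij} = Γ^k_{ji}):
Γ^θ_{φ φ} = -sin(2*θ)/2
Γ^φ_{θ φ} = 1/tan(θ)
Ricci tensor (R_{ij} = R^k_{ikj}): R_{θθ} = 1, R_{θφ} = 0, R_{φφ} = sin(θ)^2
Inverse metric: g^{θθ} = 1, g^{φφ} = 1/sin(θ)^2
R = g^{ij} R_{ij} = (1)(1) + (1/sin(θ)^2)(sin(θ)^2) = 2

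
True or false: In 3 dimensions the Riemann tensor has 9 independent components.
n^2(n^2-1)/12 = 9·8/12 = 6 independent components for n = 3.
False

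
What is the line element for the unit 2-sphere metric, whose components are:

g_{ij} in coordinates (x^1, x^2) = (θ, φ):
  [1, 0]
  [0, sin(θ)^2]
ds^2 = g_{ij} dx^i dx^j; only the non-zero components contribute.
ds^2 = dθ^2 + sin(θ)^2 dφ^2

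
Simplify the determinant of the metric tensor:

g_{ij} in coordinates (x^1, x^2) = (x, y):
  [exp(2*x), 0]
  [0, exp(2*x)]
For a 2×2 metric: det(g) = g_{11}·g_{22} - g_{12}·g_{21}
= (exp(2*x))·(exp(2*x)) - (0)·(0)
= exp(4*x) - 0
det(g) = exp(4*x)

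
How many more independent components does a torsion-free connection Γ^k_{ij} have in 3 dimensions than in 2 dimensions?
Independent components in n dimensions: n × n(n+1)/2 = n^2(n+1)/2.
3D: 3 × 6 = 18
2D: 2 × 3 = 6
Difference = 18 - 6 = 12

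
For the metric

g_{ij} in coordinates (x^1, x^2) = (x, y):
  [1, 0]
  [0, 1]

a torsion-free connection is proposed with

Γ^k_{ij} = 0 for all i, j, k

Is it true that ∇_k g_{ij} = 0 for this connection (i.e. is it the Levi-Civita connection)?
Using ∇_k g_{ij} = ∂_k g_{ij} - Γ^m_{ki} g_{mj} - Γ^m_{kj} g_{im}:
e.g. ∇_y g_{xy} = (0) - (0) - (0) = 0
Every component ∇_k g_{ij} vanishes: the connection is metric compatible.
Yes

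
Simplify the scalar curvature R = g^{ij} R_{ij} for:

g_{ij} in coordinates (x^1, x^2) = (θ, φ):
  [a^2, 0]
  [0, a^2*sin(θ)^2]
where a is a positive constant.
Non-zero Christoffel symbols (Γ^k_{ij} = Γ^k_{ji}):
Γ^θ_{φ φ} = -sin(2*θ)/2
Γ^φ_{θ φ} = 1/tan(θ)
Ricci tensor (R_{ij} = R^k_{ikj}): R_{θθ} = 1, R_{θφ} = 0, R_{φφ} = sin(θ)^2
Inverse metric: g^{θθ} = 1/a^2, g^{φφ} = 1/(a^2*sin(θ)^2)
R = g^{ij} R_{ij} = (1/a^2)(1) + (1/(a^2*sin(θ)^2))(sin(θ)^2) = 2/a^2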